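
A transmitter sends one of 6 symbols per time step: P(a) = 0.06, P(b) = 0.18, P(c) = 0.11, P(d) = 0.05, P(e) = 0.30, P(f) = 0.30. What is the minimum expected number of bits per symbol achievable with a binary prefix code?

2.33 bits/symbol

Repeatedly combine the two least-probable nodes; the expected code length is the sum of the merged weights.
merge 1/20 + 3/50 → 11/100
merge 11/100 + 11/100 → 11/50
merge 9/50 + 11/50 → 2/5
merge 3/10 + 3/10 → 3/5
merge 2/5 + 3/5 → 1
L = 11/100 + 11/50 + 2/5 + 3/5 + 1 = 233/100 = 2.33 bits/symbol.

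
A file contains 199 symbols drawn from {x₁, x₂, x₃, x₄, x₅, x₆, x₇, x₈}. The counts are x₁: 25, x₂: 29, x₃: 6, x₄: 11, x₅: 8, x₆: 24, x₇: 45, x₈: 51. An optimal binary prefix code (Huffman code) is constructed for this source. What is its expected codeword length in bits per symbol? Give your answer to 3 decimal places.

Probabilities are the counts divided by 199.
Repeatedly combine the two least-probable nodes; the expected code length is the sum of the merged weights.
merge 6/199 + 8/199 → 14/199
merge 11/199 + 14/199 → 25/199
merge 24/199 + 25/199 → 49/199
merge 25/199 + 29/199 → 54/199
merge 45/199 + 49/199 → 94/199
merge 51/199 + 54/199 → 105/199
merge 94/199 + 105/199 → 1
L = 14/199 + 25/199 + 49/199 + 54/199 + 94/199 + 105/199 + 1 = 540/199 ≈ 2.714 bits/symbol.

2.714 bits/symbol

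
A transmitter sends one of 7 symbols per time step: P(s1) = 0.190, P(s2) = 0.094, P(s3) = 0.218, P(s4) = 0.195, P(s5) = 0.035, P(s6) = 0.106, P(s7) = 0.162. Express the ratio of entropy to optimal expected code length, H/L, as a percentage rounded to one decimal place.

97.7%

Entropy H = −Σ p log₂ p ≈ 2.6527 bits.
Huffman merges: 7/200+47/500→129/1000; 53/500+129/1000→47/200; 81/500+19/100→44/125; 39/200+109/500→413/1000; 47/200+44/125→587/1000; 413/1000+587/1000→1. L = 679/250 ≈ 2.7160.
Efficiency = H/L = 2.6527/2.7160 = 97.7%.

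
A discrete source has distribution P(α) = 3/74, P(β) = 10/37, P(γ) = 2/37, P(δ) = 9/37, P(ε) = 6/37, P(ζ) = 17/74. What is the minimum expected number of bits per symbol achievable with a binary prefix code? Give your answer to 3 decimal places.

Repeatedly combine the two least-probable nodes; the expected code length is the sum of the merged weights.
merge 3/74 + 2/37 → 7/74
merge 7/74 + 6/37 → 19/74
merge 17/74 + 9/37 → 35/74
merge 19/74 + 10/37 → 39/74
merge 35/74 + 39/74 → 1
L = 7/74 + 19/74 + 35/74 + 39/74 + 1 = 87/37 ≈ 2.351 bits/symbol.

2.351 bits/symbol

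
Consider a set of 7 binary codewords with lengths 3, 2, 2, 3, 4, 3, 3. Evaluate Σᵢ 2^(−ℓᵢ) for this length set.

1.0625

With common denominator 2^4 = 16: Σ 2^(−ℓᵢ) = 2/16 + 4/16 + 4/16 + 2/16 + 1/16 + 2/16 + 2/16 = 17/16 = 1.0625.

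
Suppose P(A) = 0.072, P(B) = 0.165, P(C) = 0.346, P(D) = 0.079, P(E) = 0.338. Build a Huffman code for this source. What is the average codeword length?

2.121 bits/symbol

Repeatedly combine the two least-probable nodes; the expected code length is the sum of the merged weights.
merge 9/125 + 79/1000 → 151/1000
merge 151/1000 + 33/200 → 79/250
merge 79/250 + 169/500 → 327/500
merge 173/500 + 327/500 → 1
L = 151/1000 + 79/250 + 327/500 + 1 = 2121/1000 = 2.121 bits/symbol.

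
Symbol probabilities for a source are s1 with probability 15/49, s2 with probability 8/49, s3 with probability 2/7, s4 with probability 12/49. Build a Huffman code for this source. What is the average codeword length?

2 bits/symbol

Repeatedly combine the two least-probable nodes; the expected code length is the sum of the merged weights.
merge 8/49 + 12/49 → 20/49
merge 2/7 + 15/49 → 29/49
merge 20/49 + 29/49 → 1
L = 20/49 + 29/49 + 1 = 2 bits/symbol.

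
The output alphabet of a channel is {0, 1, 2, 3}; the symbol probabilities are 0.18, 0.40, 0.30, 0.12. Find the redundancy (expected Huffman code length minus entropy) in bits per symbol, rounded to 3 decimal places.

Entropy H = −Σ p log₂ p ≈ 1.8622 bits.
Huffman merges: 3/25+9/50→3/10; 3/10+3/10→3/5; 2/5+3/5→1. L = 19/10 ≈ 1.9000.
L − H = 1.9000 − 1.8622 = 0.038 bits.

0.038 bits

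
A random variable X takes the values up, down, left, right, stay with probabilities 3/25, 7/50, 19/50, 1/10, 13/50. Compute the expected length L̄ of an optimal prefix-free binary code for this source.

Repeatedly combine the two least-probable nodes; the expected code length is the sum of the merged weights.
merge 1/10 + 3/25 → 11/50
merge 7/50 + 11/50 → 9/25
merge 13/50 + 9/25 → 31/50
merge 19/50 + 31/50 → 1
L = 11/50 + 9/25 + 31/50 + 1 = 11/5 = 2.2 bits/symbol.

2.2 bits/symbol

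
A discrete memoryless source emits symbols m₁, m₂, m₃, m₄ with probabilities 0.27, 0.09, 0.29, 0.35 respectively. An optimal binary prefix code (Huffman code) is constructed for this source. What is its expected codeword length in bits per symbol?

2 bits/symbol

Repeatedly combine the two least-probable nodes; the expected code length is the sum of the merged weights.
merge 9/100 + 27/100 → 9/25
merge 29/100 + 7/20 → 16/25
merge 9/25 + 16/25 → 1
L = 9/25 + 16/25 + 1 = 2 bits/symbol.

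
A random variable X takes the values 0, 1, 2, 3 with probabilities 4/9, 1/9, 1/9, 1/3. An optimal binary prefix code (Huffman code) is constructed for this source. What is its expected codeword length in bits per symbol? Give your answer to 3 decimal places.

Repeatedly combine the two least-probable nodes; the expected code length is the sum of the merged weights.
merge 1/9 + 1/9 → 2/9
merge 2/9 + 1/3 → 5/9
merge 4/9 + 5/9 → 1
L = 2/9 + 5/9 + 1 = 16/9 ≈ 1.778 bits/symbol.

1.778 bits/symbol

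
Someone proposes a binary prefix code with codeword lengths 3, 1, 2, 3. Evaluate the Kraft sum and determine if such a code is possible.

With common denominator 2^3 = 8: Σ 2^(−ℓᵢ) = 1/8 + 4/8 + 2/8 + 1/8 = 8/8 = 1.
Kraft's inequality requires Σ ≤ 1; here Σ = 1 ≤ 1, so such a prefix code exists.

1; yes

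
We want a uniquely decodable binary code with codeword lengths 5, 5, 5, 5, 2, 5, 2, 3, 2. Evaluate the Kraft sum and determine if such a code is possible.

1.03125; no

With common denominator 2^5 = 32: Σ 2^(−ℓᵢ) = 1/32 + 1/32 + 1/32 + 1/32 + 8/32 + 1/32 + 8/32 + 4/32 + 8/32 = 33/32 = 1.03125.
Kraft's inequality requires Σ ≤ 1; here Σ = 1.03125 > 1, so no such prefix code exists.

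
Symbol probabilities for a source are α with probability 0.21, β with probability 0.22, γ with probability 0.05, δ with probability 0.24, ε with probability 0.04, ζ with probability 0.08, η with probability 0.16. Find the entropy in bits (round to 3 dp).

2.564 bits

H = −Σ pᵢ log₂ pᵢ.
−0.21·log₂(0.21) = 0.4728
−0.22·log₂(0.22) = 0.4806
−0.05·log₂(0.05) = 0.2161
−0.24·log₂(0.24) = 0.4941
−0.04·log₂(0.04) = 0.1858
−0.08·log₂(0.08) = 0.2915
−0.16·log₂(0.16) = 0.4230
Sum ≈ 2.5639 → 2.564 bits.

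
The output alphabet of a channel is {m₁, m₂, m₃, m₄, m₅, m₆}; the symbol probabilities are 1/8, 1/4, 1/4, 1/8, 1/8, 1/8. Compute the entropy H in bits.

2.5 bits

Each probability is a power of 1/2, so log₂(1/p) is an integer.
H = Σ p·log₂(1/p) = 1/8·3 + 1/4·2 + 1/4·2 + 1/8·3 + 1/8·3 + 1/8·3 = 2.5 bits.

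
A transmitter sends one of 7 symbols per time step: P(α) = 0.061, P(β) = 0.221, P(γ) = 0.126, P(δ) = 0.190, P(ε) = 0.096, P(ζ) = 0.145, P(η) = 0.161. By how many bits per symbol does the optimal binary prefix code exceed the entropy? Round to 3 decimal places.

Entropy H = −Σ p log₂ p ≈ 2.7120 bits.
Huffman merges: 61/1000+12/125→157/1000; 63/500+29/200→271/1000; 157/1000+161/1000→159/500; 19/100+221/1000→411/1000; 271/1000+159/500→589/1000; 411/1000+589/1000→1. L = 1373/500 ≈ 2.7460.
L − H = 2.7460 − 2.7120 = 0.034 bits.

0.034 bits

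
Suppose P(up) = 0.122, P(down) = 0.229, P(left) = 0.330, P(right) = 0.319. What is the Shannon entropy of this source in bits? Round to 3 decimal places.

H = −Σ pᵢ log₂ pᵢ.
−0.122·log₂(0.122) = 0.3703
−0.229·log₂(0.229) = 0.4870
−0.330·log₂(0.330) = 0.5278
−0.319·log₂(0.319) = 0.5258
Sum ≈ 1.9109 → 1.911 bits.

1.911 bits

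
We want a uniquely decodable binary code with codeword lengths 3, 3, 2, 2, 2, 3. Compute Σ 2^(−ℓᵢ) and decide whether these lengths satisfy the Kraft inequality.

1.125; no

With common denominator 2^3 = 8: Σ 2^(−ℓᵢ) = 1/8 + 1/8 + 2/8 + 2/8 + 2/8 + 1/8 = 9/8 = 1.125.
Kraft's inequality requires Σ ≤ 1; here Σ = 1.125 > 1, so no such prefix code exists.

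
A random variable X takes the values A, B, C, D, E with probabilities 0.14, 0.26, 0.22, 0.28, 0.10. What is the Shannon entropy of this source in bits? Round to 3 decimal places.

H = −Σ pᵢ log₂ pᵢ.
−0.14·log₂(0.14) = 0.3971
−0.26·log₂(0.26) = 0.5053
−0.22·log₂(0.22) = 0.4806
−0.28·log₂(0.28) = 0.5142
−0.10·log₂(0.10) = 0.3322
Sum ≈ 2.2294 → 2.229 bits.

2.229 bits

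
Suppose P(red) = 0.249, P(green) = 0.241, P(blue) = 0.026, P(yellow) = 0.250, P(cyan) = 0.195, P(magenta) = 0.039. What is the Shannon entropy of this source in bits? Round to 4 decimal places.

2.2735 bits

H = −Σ pᵢ log₂ pᵢ.
−0.249·log₂(0.249) = 0.4994
−0.241·log₂(0.241) = 0.4947
−0.026·log₂(0.026) = 0.1369
−0.250·log₂(0.250) = 0.5000
−0.195·log₂(0.195) = 0.4599
−0.039·log₂(0.039) = 0.1825
Sum ≈ 2.2735 → 2.2735 bits.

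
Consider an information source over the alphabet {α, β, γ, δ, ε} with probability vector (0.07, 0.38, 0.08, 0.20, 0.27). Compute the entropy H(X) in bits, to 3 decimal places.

2.065 bits

H = −Σ pᵢ log₂ pᵢ.
−0.07·log₂(0.07) = 0.2686
−0.38·log₂(0.38) = 0.5305
−0.08·log₂(0.08) = 0.2915
−0.20·log₂(0.20) = 0.4644
−0.27·log₂(0.27) = 0.5100
Sum ≈ 2.0649 → 2.065 bits.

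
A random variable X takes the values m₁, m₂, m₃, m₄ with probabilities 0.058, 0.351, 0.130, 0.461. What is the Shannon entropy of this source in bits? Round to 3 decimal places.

1.666 bits

H = −Σ pᵢ log₂ pᵢ.
−0.058·log₂(0.058) = 0.2383
−0.351·log₂(0.351) = 0.5302
−0.130·log₂(0.130) = 0.3826
−0.461·log₂(0.461) = 0.5150
Sum ≈ 1.6661 → 1.666 bits.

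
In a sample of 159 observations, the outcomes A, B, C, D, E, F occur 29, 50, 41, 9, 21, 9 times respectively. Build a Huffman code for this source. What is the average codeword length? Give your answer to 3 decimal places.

Probabilities are the counts divided by 159.
Repeatedly combine the two least-probable nodes; the expected code length is the sum of the merged weights.
merge 3/53 + 3/53 → 6/53
merge 6/53 + 7/53 → 13/53
merge 29/159 + 13/53 → 68/159
merge 41/159 + 50/159 → 91/159
merge 68/159 + 91/159 → 1
L = 6/53 + 13/53 + 68/159 + 91/159 + 1 = 125/53 ≈ 2.358 bits/symbol.

2.358 bits/symbol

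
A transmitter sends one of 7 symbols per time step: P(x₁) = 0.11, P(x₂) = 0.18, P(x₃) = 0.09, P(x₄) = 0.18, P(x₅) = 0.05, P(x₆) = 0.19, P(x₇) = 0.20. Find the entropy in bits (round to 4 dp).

2.6893 bits

H = −Σ pᵢ log₂ pᵢ.
−0.11·log₂(0.11) = 0.3503
−0.18·log₂(0.18) = 0.4453
−0.09·log₂(0.09) = 0.3127
−0.18·log₂(0.18) = 0.4453
−0.05·log₂(0.05) = 0.2161
−0.19·log₂(0.19) = 0.4552
−0.20·log₂(0.20) = 0.4644
Sum ≈ 2.6893 → 2.6893 bits.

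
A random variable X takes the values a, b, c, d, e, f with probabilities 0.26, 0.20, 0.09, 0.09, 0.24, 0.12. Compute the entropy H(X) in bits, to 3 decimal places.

2.456 bits

H = −Σ pᵢ log₂ pᵢ.
−0.26·log₂(0.26) = 0.5053
−0.20·log₂(0.20) = 0.4644
−0.09·log₂(0.09) = 0.3127
−0.09·log₂(0.09) = 0.3127
−0.24·log₂(0.24) = 0.4941
−0.12·log₂(0.12) = 0.3671
Sum ≈ 2.4562 → 2.456 bits.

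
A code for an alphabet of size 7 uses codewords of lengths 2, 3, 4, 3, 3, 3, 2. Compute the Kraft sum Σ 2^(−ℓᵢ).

With common denominator 2^4 = 16: Σ 2^(−ℓᵢ) = 4/16 + 2/16 + 1/16 + 2/16 + 2/16 + 2/16 + 4/16 = 17/16 = 1.0625.

1.0625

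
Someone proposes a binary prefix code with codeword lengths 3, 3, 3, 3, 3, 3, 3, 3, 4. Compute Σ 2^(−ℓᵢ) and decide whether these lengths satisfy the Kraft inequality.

With common denominator 2^4 = 16: Σ 2^(−ℓᵢ) = 2/16 + 2/16 + 2/16 + 2/16 + 2/16 + 2/16 + 2/16 + 2/16 + 1/16 = 17/16 = 1.0625.
Kraft's inequality requires Σ ≤ 1; here Σ = 1.0625 > 1, so no such prefix code exists.

1.0625; no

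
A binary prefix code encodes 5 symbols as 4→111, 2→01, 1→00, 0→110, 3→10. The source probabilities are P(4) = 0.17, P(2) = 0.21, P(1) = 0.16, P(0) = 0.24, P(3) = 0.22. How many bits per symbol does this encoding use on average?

2.41 bits/symbol

L̄ = Σ pᵢ·ℓᵢ = 0.17·3 + 0.21·2 + 0.16·2 + 0.24·3 + 0.22·2 = 2.41 bits/symbol.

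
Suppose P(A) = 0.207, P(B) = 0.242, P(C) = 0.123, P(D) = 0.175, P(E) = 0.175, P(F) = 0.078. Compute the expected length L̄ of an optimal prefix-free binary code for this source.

Repeatedly combine the two least-probable nodes; the expected code length is the sum of the merged weights.
merge 39/500 + 123/1000 → 201/1000
merge 7/40 + 7/40 → 7/20
merge 201/1000 + 207/1000 → 51/125
merge 121/500 + 7/20 → 74/125
merge 51/125 + 74/125 → 1
L = 201/1000 + 7/20 + 51/125 + 74/125 + 1 = 2551/1000 = 2.551 bits/symbol.

2.551 bits/symbol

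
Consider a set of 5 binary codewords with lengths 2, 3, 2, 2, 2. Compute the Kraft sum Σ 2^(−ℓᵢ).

With common denominator 2^3 = 8: Σ 2^(−ℓᵢ) = 2/8 + 1/8 + 2/8 + 2/8 + 2/8 = 9/8 = 1.125.

1.125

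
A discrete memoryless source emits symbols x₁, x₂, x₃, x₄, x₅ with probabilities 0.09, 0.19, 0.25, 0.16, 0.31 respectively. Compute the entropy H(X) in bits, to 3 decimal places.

H = −Σ pᵢ log₂ pᵢ.
−0.09·log₂(0.09) = 0.3127
−0.19·log₂(0.19) = 0.4552
−0.25·log₂(0.25) = 0.5000
−0.16·log₂(0.16) = 0.4230
−0.31·log₂(0.31) = 0.5238
Sum ≈ 2.2147 → 2.215 bits.

2.215 bits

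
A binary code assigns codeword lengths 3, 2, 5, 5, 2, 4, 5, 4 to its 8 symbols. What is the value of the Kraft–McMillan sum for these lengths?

0.84375

With common denominator 2^5 = 32: Σ 2^(−ℓᵢ) = 4/32 + 8/32 + 1/32 + 1/32 + 8/32 + 2/32 + 1/32 + 2/32 = 27/32 = 0.84375.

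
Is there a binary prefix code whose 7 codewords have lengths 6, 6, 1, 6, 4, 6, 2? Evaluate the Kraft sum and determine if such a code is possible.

0.875; yes

With common denominator 2^6 = 64: Σ 2^(−ℓᵢ) = 1/64 + 1/64 + 32/64 + 1/64 + 4/64 + 1/64 + 16/64 = 56/64 = 0.875.
Kraft's inequality requires Σ ≤ 1; here Σ = 0.875 ≤ 1, so such a prefix code exists.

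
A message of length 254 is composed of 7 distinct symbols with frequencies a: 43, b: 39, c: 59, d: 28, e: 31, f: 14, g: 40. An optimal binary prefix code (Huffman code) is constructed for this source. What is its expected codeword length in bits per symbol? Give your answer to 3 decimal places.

Probabilities are the counts divided by 254.
Repeatedly combine the two least-probable nodes; the expected code length is the sum of the merged weights.
merge 7/127 + 14/127 → 21/127
merge 31/254 + 39/254 → 35/127
merge 20/127 + 21/127 → 41/127
merge 43/254 + 59/254 → 51/127
merge 35/127 + 41/127 → 76/127
merge 51/127 + 76/127 → 1
L = 21/127 + 35/127 + 41/127 + 51/127 + 76/127 + 1 = 351/127 ≈ 2.764 bits/symbol.

2.764 bits/symbol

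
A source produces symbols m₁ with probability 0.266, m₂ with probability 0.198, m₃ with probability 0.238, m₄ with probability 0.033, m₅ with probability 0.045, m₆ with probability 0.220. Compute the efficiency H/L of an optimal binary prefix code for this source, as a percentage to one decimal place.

98.0%

Entropy H = −Σ p log₂ p ≈ 2.3080 bits.
Huffman merges: 33/1000+9/200→39/500; 39/500+99/500→69/250; 11/50+119/500→229/500; 133/500+69/250→271/500; 229/500+271/500→1. L = 1177/500 ≈ 2.3540.
Efficiency = H/L = 2.3080/2.3540 = 98.0%.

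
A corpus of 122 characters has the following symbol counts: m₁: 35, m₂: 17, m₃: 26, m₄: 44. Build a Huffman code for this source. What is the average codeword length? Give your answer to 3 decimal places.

Probabilities are the counts divided by 122.
Repeatedly combine the two least-probable nodes; the expected code length is the sum of the merged weights.
merge 17/122 + 13/61 → 43/122
merge 35/122 + 43/122 → 39/61
merge 22/61 + 39/61 → 1
L = 43/122 + 39/61 + 1 = 243/122 ≈ 1.992 bits/symbol.

1.992 bits/symbol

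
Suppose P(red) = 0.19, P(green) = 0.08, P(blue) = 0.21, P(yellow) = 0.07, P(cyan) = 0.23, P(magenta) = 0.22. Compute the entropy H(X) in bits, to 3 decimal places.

H = −Σ pᵢ log₂ pᵢ.
−0.19·log₂(0.19) = 0.4552
−0.08·log₂(0.08) = 0.2915
−0.21·log₂(0.21) = 0.4728
−0.07·log₂(0.07) = 0.2686
−0.23·log₂(0.23) = 0.4877
−0.22·log₂(0.22) = 0.4806
Sum ≈ 2.4564 → 2.456 bits.

2.456 bits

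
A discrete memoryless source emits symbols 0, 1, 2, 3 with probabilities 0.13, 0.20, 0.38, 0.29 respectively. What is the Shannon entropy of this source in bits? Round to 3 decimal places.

1.895 bits

H = −Σ pᵢ log₂ pᵢ.
−0.13·log₂(0.13) = 0.3826
−0.20·log₂(0.20) = 0.4644
−0.38·log₂(0.38) = 0.5305
−0.29·log₂(0.29) = 0.5179
Sum ≈ 1.8954 → 1.895 bits.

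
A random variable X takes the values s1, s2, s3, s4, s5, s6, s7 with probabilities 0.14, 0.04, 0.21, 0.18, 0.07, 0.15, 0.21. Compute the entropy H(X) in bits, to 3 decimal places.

2.653 bits

H = −Σ pᵢ log₂ pᵢ.
−0.14·log₂(0.14) = 0.3971
−0.04·log₂(0.04) = 0.1858
−0.21·log₂(0.21) = 0.4728
−0.18·log₂(0.18) = 0.4453
−0.07·log₂(0.07) = 0.2686
−0.15·log₂(0.15) = 0.4105
−0.21·log₂(0.21) = 0.4728
Sum ≈ 2.6529 → 2.653 bits.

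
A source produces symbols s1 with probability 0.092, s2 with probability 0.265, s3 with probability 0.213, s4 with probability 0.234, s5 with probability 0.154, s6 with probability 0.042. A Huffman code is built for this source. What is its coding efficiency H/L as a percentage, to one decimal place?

Entropy H = −Σ p log₂ p ≈ 2.3977 bits.
Huffman merges: 21/500+23/250→67/500; 67/500+77/500→36/125; 213/1000+117/500→447/1000; 53/200+36/125→553/1000; 447/1000+553/1000→1. L = 1211/500 ≈ 2.4220.
Efficiency = H/L = 2.3977/2.4220 = 99.0%.

99.0%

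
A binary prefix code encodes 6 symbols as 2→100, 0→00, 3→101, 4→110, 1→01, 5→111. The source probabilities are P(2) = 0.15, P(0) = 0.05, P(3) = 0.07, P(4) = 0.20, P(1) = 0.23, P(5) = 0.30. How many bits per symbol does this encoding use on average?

2.72 bits/symbol

L̄ = Σ pᵢ·ℓᵢ = 0.15·3 + 0.05·2 + 0.07·3 + 0.20·3 + 0.23·2 + 0.30·3 = 2.72 bits/symbol.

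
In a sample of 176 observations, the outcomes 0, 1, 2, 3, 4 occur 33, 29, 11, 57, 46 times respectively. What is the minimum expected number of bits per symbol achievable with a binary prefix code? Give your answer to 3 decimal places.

2.227 bits/symbol

Probabilities are the counts divided by 176.
Repeatedly combine the two least-probable nodes; the expected code length is the sum of the merged weights.
merge 1/16 + 29/176 → 5/22
merge 3/16 + 5/22 → 73/176
merge 23/88 + 57/176 → 103/176
merge 73/176 + 103/176 → 1
L = 5/22 + 73/176 + 103/176 + 1 = 49/22 ≈ 2.227 bits/symbol.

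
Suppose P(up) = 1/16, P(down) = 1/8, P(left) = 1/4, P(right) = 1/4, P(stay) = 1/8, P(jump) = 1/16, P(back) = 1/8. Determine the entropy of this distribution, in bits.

2.625 bits

Each probability is a power of 1/2, so log₂(1/p) is an integer.
H = Σ p·log₂(1/p) = 1/16·4 + 1/8·3 + 1/4·2 + 1/4·2 + 1/8·3 + 1/16·4 + 1/8·3 = 2.625 bits.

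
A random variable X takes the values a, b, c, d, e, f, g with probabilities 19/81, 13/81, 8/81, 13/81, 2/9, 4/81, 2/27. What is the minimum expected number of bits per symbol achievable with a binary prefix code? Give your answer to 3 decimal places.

2.667 bits/symbol

Repeatedly combine the two least-probable nodes; the expected code length is the sum of the merged weights.
merge 4/81 + 2/27 → 10/81
merge 8/81 + 10/81 → 2/9
merge 13/81 + 13/81 → 26/81
merge 2/9 + 2/9 → 4/9
merge 19/81 + 26/81 → 5/9
merge 4/9 + 5/9 → 1
L = 10/81 + 2/9 + 26/81 + 4/9 + 5/9 + 1 = 8/3 ≈ 2.667 bits/symbol.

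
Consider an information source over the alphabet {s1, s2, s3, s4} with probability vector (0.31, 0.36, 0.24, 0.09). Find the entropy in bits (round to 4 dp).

H = −Σ pᵢ log₂ pᵢ.
−0.31·log₂(0.31) = 0.5238
−0.36·log₂(0.36) = 0.5306
−0.24·log₂(0.24) = 0.4941
−0.09·log₂(0.09) = 0.3127
Sum ≈ 1.8612 → 1.8612 bits.

1.8612 bits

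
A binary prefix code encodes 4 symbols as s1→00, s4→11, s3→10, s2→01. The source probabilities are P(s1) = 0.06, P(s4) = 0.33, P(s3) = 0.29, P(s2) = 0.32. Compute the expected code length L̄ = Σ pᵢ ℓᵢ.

2 bits/symbol

L̄ = Σ pᵢ·ℓᵢ = 0.06·2 + 0.33·2 + 0.29·2 + 0.32·2 = 2 bits/symbol.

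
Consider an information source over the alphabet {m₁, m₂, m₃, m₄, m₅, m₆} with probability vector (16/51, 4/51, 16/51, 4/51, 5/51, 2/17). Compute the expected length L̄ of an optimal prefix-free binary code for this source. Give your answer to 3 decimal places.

2.373 bits/symbol

Repeatedly combine the two least-probable nodes; the expected code length is the sum of the merged weights.
merge 4/51 + 4/51 → 8/51
merge 5/51 + 2/17 → 11/51
merge 8/51 + 11/51 → 19/51
merge 16/51 + 16/51 → 32/51
merge 19/51 + 32/51 → 1
L = 8/51 + 11/51 + 19/51 + 32/51 + 1 = 121/51 ≈ 2.373 bits/symbol.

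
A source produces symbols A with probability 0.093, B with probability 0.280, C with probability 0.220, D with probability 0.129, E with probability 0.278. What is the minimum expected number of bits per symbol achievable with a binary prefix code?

Repeatedly combine the two least-probable nodes; the expected code length is the sum of the merged weights.
merge 93/1000 + 129/1000 → 111/500
merge 11/50 + 111/500 → 221/500
merge 139/500 + 7/25 → 279/500
merge 221/500 + 279/500 → 1
L = 111/500 + 221/500 + 279/500 + 1 = 1111/500 = 2.222 bits/symbol.

2.222 bits/symbol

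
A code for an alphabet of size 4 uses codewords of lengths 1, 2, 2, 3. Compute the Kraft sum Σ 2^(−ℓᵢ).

1.125

With common denominator 2^3 = 8: Σ 2^(−ℓᵢ) = 4/8 + 2/8 + 2/8 + 1/8 = 9/8 = 1.125.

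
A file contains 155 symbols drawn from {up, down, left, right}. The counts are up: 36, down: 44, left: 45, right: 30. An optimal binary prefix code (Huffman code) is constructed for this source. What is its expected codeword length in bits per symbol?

Probabilities are the counts divided by 155.
Repeatedly combine the two least-probable nodes; the expected code length is the sum of the merged weights.
merge 6/31 + 36/155 → 66/155
merge 44/155 + 9/31 → 89/155
merge 66/155 + 89/155 → 1
L = 66/155 + 89/155 + 1 = 2 bits/symbol.

2 bits/symbol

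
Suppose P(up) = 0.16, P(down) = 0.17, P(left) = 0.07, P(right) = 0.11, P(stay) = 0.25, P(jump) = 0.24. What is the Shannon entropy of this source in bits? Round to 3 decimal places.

2.471 bits

H = −Σ pᵢ log₂ pᵢ.
−0.16·log₂(0.16) = 0.4230
−0.17·log₂(0.17) = 0.4346
−0.07·log₂(0.07) = 0.2686
−0.11·log₂(0.11) = 0.3503
−0.25·log₂(0.25) = 0.5000
−0.24·log₂(0.24) = 0.4941
Sum ≈ 2.4706 → 2.471 bits.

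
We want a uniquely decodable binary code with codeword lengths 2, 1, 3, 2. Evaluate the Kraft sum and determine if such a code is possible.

1.125; no

With common denominator 2^3 = 8: Σ 2^(−ℓᵢ) = 2/8 + 4/8 + 1/8 + 2/8 = 9/8 = 1.125.
Kraft's inequality requires Σ ≤ 1; here Σ = 1.125 > 1, so no such prefix code exists.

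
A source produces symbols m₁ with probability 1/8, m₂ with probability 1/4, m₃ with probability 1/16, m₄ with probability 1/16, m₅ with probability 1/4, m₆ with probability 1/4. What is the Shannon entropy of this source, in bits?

2.375 bits

Each probability is a power of 1/2, so log₂(1/p) is an integer.
H = Σ p·log₂(1/p) = 1/8·3 + 1/4·2 + 1/16·4 + 1/16·4 + 1/4·2 + 1/4·2 = 2.375 bits.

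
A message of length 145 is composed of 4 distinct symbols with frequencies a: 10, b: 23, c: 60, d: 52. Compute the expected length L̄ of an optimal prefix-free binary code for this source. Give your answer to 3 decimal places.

Probabilities are the counts divided by 145.
Repeatedly combine the two least-probable nodes; the expected code length is the sum of the merged weights.
merge 2/29 + 23/145 → 33/145
merge 33/145 + 52/145 → 17/29
merge 12/29 + 17/29 → 1
L = 33/145 + 17/29 + 1 = 263/145 ≈ 1.814 bits/symbol.

1.814 bits/symbol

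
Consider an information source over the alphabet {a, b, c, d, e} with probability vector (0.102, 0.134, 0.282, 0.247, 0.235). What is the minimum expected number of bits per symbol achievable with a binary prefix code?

2.236 bits/symbol

Repeatedly combine the two least-probable nodes; the expected code length is the sum of the merged weights.
merge 51/500 + 67/500 → 59/250
merge 47/200 + 59/250 → 471/1000
merge 247/1000 + 141/500 → 529/1000
merge 471/1000 + 529/1000 → 1
L = 59/250 + 471/1000 + 529/1000 + 1 = 559/250 = 2.236 bits/symbol.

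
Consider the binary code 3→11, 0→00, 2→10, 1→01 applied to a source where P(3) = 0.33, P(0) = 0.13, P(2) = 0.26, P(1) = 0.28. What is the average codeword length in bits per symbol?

L̄ = Σ pᵢ·ℓᵢ = 0.33·2 + 0.13·2 + 0.26·2 + 0.28·2 = 2 bits/symbol.

2 bits/symbol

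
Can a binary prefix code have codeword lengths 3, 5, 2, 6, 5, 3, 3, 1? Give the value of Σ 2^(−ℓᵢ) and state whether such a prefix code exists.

With common denominator 2^6 = 64: Σ 2^(−ℓᵢ) = 8/64 + 2/64 + 16/64 + 1/64 + 2/64 + 8/64 + 8/64 + 32/64 = 77/64 = 1.203125.
Kraft's inequality requires Σ ≤ 1; here Σ = 1.203125 > 1, so no such prefix code exists.

1.203125; no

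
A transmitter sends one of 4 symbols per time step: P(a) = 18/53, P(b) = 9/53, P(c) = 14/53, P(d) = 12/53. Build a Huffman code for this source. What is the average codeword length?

2 bits/symbol

Repeatedly combine the two least-probable nodes; the expected code length is the sum of the merged weights.
merge 9/53 + 12/53 → 21/53
merge 14/53 + 18/53 → 32/53
merge 21/53 + 32/53 → 1
L = 21/53 + 32/53 + 1 = 2 bits/symbol.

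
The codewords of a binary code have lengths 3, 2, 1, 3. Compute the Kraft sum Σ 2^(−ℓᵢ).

1

With common denominator 2^3 = 8: Σ 2^(−ℓᵢ) = 1/8 + 2/8 + 4/8 + 1/8 = 8/8 = 1.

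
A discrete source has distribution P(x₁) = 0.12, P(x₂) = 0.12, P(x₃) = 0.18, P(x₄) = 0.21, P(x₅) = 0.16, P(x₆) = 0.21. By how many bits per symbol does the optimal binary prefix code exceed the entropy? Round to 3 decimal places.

0.032 bits

Entropy H = −Σ p log₂ p ≈ 2.5481 bits.
Huffman merges: 3/25+3/25→6/25; 4/25+9/50→17/50; 21/100+21/100→21/50; 6/25+17/50→29/50; 21/50+29/50→1. L = 129/50 ≈ 2.5800.
L − H = 2.5800 − 2.5481 = 0.032 bits.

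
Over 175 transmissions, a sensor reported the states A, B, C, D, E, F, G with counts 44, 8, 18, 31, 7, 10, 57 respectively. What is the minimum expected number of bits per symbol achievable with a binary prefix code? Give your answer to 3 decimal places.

Probabilities are the counts divided by 175.
Repeatedly combine the two least-probable nodes; the expected code length is the sum of the merged weights.
merge 1/25 + 8/175 → 3/35
merge 2/35 + 3/35 → 1/7
merge 18/175 + 1/7 → 43/175
merge 31/175 + 43/175 → 74/175
merge 44/175 + 57/175 → 101/175
merge 74/175 + 101/175 → 1
L = 3/35 + 1/7 + 43/175 + 74/175 + 101/175 + 1 = 433/175 ≈ 2.474 bits/symbol.

2.474 bits/symbol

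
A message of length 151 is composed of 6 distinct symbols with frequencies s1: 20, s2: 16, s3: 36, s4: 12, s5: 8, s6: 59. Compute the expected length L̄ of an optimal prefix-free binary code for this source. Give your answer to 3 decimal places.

Probabilities are the counts divided by 151.
Repeatedly combine the two least-probable nodes; the expected code length is the sum of the merged weights.
merge 8/151 + 12/151 → 20/151
merge 16/151 + 20/151 → 36/151
merge 20/151 + 36/151 → 56/151
merge 36/151 + 56/151 → 92/151
merge 59/151 + 92/151 → 1
L = 20/151 + 36/151 + 56/151 + 92/151 + 1 = 355/151 ≈ 2.351 bits/symbol.

2.351 bits/symbol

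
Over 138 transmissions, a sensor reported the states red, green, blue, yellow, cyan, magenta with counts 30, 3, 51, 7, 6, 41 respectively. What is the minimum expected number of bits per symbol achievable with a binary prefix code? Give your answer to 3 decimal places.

2.145 bits/symbol

Probabilities are the counts divided by 138.
Repeatedly combine the two least-probable nodes; the expected code length is the sum of the merged weights.
merge 1/46 + 1/23 → 3/46
merge 7/138 + 3/46 → 8/69
merge 8/69 + 5/23 → 1/3
merge 41/138 + 1/3 → 29/46
merge 17/46 + 29/46 → 1
L = 3/46 + 8/69 + 1/3 + 29/46 + 1 = 148/69 ≈ 2.145 bits/symbol.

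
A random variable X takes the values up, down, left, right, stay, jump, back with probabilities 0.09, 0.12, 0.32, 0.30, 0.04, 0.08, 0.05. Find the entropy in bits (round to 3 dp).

H = −Σ pᵢ log₂ pᵢ.
−0.09·log₂(0.09) = 0.3127
−0.12·log₂(0.12) = 0.3671
−0.32·log₂(0.32) = 0.5260
−0.30·log₂(0.30) = 0.5211
−0.04·log₂(0.04) = 0.1858
−0.08·log₂(0.08) = 0.2915
−0.05·log₂(0.05) = 0.2161
Sum ≈ 2.4202 → 2.420 bits.

2.420 bits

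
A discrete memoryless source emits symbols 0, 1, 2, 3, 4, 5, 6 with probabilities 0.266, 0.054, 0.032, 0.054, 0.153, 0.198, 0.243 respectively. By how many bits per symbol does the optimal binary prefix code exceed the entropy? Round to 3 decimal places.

Entropy H = −Σ p log₂ p ≈ 2.4948 bits.
Huffman merges: 4/125+27/500→43/500; 27/500+43/500→7/50; 7/50+153/1000→293/1000; 99/500+243/1000→441/1000; 133/500+293/1000→559/1000; 441/1000+559/1000→1. L = 2519/1000 ≈ 2.5190.
L − H = 2.5190 − 2.4948 = 0.024 bits.

0.024 bits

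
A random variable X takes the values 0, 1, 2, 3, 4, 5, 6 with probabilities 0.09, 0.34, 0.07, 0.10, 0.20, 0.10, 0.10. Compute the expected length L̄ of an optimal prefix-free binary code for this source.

Repeatedly combine the two least-probable nodes; the expected code length is the sum of the merged weights.
merge 7/100 + 9/100 → 4/25
merge 1/10 + 1/10 → 1/5
merge 1/10 + 4/25 → 13/50
merge 1/5 + 1/5 → 2/5
merge 13/50 + 17/50 → 3/5
merge 2/5 + 3/5 → 1
L = 4/25 + 1/5 + 13/50 + 2/5 + 3/5 + 1 = 131/50 = 2.62 bits/symbol.

2.62 bits/symbol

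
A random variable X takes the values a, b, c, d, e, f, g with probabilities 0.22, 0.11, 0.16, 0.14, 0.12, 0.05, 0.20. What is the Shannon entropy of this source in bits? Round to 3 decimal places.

2.699 bits

H = −Σ pᵢ log₂ pᵢ.
−0.22·log₂(0.22) = 0.4806
−0.11·log₂(0.11) = 0.3503
−0.16·log₂(0.16) = 0.4230
−0.14·log₂(0.14) = 0.3971
−0.12·log₂(0.12) = 0.3671
−0.05·log₂(0.05) = 0.2161
−0.20·log₂(0.20) = 0.4644
Sum ≈ 2.6985 → 2.699 bits.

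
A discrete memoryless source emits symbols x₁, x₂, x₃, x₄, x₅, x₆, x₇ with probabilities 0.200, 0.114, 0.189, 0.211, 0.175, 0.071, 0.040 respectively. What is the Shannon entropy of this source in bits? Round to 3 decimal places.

H = −Σ pᵢ log₂ pᵢ.
−0.200·log₂(0.200) = 0.4644
−0.114·log₂(0.114) = 0.3571
−0.189·log₂(0.189) = 0.4543
−0.211·log₂(0.211) = 0.4736
−0.175·log₂(0.175) = 0.4401
−0.071·log₂(0.071) = 0.2709
−0.040·log₂(0.040) = 0.1858
Sum ≈ 2.6462 → 2.646 bits.

2.646 bits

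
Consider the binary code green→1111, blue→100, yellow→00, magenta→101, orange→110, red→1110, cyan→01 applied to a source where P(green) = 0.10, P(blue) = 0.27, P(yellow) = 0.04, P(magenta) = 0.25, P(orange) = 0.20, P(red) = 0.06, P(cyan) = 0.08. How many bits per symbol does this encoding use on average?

L̄ = Σ pᵢ·ℓᵢ = 0.10·4 + 0.27·3 + 0.04·2 + 0.25·3 + 0.20·3 + 0.06·4 + 0.08·2 = 3.04 bits/symbol.

3.04 bits/symbol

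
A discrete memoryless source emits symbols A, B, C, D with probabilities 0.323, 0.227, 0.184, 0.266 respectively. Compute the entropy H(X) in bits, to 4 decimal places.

1.9698 bits

H = −Σ pᵢ log₂ pᵢ.
−0.323·log₂(0.323) = 0.5266
−0.227·log₂(0.227) = 0.4856
−0.184·log₂(0.184) = 0.4494
−0.266·log₂(0.266) = 0.5082
Sum ≈ 1.9698 → 1.9698 bits.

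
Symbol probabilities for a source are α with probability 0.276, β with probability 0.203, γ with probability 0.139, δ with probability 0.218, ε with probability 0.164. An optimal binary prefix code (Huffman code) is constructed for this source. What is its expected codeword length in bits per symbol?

Repeatedly combine the two least-probable nodes; the expected code length is the sum of the merged weights.
merge 139/1000 + 41/250 → 303/1000
merge 203/1000 + 109/500 → 421/1000
merge 69/250 + 303/1000 → 579/1000
merge 421/1000 + 579/1000 → 1
L = 303/1000 + 421/1000 + 579/1000 + 1 = 2303/1000 = 2.303 bits/symbol.

2.303 bits/symbol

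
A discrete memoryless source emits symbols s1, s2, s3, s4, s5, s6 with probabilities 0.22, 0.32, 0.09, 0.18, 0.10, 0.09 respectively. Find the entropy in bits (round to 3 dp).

2.409 bits

H = −Σ pᵢ log₂ pᵢ.
−0.22·log₂(0.22) = 0.4806
−0.32·log₂(0.32) = 0.5260
−0.09·log₂(0.09) = 0.3127
−0.18·log₂(0.18) = 0.4453
−0.10·log₂(0.10) = 0.3322
−0.09·log₂(0.09) = 0.3127
Sum ≈ 2.4094 → 2.409 bits.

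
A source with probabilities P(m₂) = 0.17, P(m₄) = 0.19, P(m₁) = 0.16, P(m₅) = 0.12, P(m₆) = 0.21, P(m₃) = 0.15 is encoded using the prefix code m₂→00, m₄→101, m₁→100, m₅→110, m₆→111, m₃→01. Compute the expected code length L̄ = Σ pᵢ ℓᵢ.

2.68 bits/symbol

L̄ = Σ pᵢ·ℓᵢ = 0.17·2 + 0.19·3 + 0.16·3 + 0.12·3 + 0.21·3 + 0.15·2 = 2.68 bits/symbol.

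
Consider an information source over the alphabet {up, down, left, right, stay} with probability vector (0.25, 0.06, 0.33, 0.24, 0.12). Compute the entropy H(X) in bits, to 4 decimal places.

2.1326 bits

H = −Σ pᵢ log₂ pᵢ.
−0.25·log₂(0.25) = 0.5000
−0.06·log₂(0.06) = 0.2435
−0.33·log₂(0.33) = 0.5278
−0.24·log₂(0.24) = 0.4941
−0.12·log₂(0.12) = 0.3671
Sum ≈ 2.1326 → 2.1326 bits.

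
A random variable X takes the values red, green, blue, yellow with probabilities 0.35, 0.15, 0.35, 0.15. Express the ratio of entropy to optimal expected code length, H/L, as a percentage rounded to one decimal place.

96.5%

Entropy H = −Σ p log₂ p ≈ 1.8813 bits.
Huffman merges: 3/20+3/20→3/10; 3/10+7/20→13/20; 7/20+13/20→1. L = 39/20 ≈ 1.9500.
Efficiency = H/L = 1.8813/1.9500 = 96.5%.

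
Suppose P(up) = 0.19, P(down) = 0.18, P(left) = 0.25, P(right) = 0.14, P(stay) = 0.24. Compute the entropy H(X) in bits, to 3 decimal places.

H = −Σ pᵢ log₂ pᵢ.
−0.19·log₂(0.19) = 0.4552
−0.18·log₂(0.18) = 0.4453
−0.25·log₂(0.25) = 0.5000
−0.14·log₂(0.14) = 0.3971
−0.24·log₂(0.24) = 0.4941
Sum ≈ 2.2918 → 2.292 bits.

2.292 bits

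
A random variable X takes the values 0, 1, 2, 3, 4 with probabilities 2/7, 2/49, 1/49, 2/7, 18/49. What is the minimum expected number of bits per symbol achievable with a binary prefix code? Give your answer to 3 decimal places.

2.041 bits/symbol

Repeatedly combine the two least-probable nodes; the expected code length is the sum of the merged weights.
merge 1/49 + 2/49 → 3/49
merge 3/49 + 2/7 → 17/49
merge 2/7 + 17/49 → 31/49
merge 18/49 + 31/49 → 1
L = 3/49 + 17/49 + 31/49 + 1 = 100/49 ≈ 2.041 bits/symbol.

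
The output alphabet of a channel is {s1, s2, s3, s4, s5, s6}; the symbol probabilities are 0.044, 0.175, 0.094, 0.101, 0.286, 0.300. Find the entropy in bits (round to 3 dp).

H = −Σ pᵢ log₂ pᵢ.
−0.044·log₂(0.044) = 0.1983
−0.175·log₂(0.175) = 0.4401
−0.094·log₂(0.094) = 0.3207
−0.101·log₂(0.101) = 0.3341
−0.286·log₂(0.286) = 0.5165
−0.300·log₂(0.300) = 0.5211
Sum ≈ 2.3306 → 2.331 bits.

2.331 bits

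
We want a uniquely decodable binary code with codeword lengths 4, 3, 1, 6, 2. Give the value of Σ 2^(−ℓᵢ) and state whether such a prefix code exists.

0.953125; yes

With common denominator 2^6 = 64: Σ 2^(−ℓᵢ) = 4/64 + 8/64 + 32/64 + 1/64 + 16/64 = 61/64 = 0.953125.
Kraft's inequality requires Σ ≤ 1; here Σ = 0.953125 ≤ 1, so such a prefix code exists.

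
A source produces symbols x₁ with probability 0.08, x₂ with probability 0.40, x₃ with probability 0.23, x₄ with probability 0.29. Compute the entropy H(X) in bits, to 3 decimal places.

1.826 bits

H = −Σ pᵢ log₂ pᵢ.
−0.08·log₂(0.08) = 0.2915
−0.40·log₂(0.40) = 0.5288
−0.23·log₂(0.23) = 0.4877
−0.29·log₂(0.29) = 0.5179
Sum ≈ 1.8259 → 1.826 bits.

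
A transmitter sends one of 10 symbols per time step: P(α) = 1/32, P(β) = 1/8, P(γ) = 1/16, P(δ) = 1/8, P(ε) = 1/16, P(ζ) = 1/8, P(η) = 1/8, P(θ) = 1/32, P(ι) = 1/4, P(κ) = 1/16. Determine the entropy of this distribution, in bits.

3.0625 bits

Each probability is a power of 1/2, so log₂(1/p) is an integer.
H = Σ p·log₂(1/p) = 1/32·5 + 1/8·3 + 1/16·4 + 1/8·3 + 1/16·4 + 1/8·3 + 1/8·3 + 1/32·5 + 1/4·2 + 1/16·4 = 3.0625 bits.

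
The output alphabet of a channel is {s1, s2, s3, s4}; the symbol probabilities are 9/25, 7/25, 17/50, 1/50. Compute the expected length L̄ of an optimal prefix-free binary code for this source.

Repeatedly combine the two least-probable nodes; the expected code length is the sum of the merged weights.
merge 1/50 + 7/25 → 3/10
merge 3/10 + 17/50 → 16/25
merge 9/25 + 16/25 → 1
L = 3/10 + 16/25 + 1 = 97/50 = 1.94 bits/symbol.

1.94 bits/symbol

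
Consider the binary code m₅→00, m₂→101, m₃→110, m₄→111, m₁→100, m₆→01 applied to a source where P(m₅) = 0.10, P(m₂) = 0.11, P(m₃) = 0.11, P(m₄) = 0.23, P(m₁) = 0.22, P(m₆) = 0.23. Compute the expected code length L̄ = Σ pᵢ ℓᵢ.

2.67 bits/symbol

L̄ = Σ pᵢ·ℓᵢ = 0.10·2 + 0.11·3 + 0.11·3 + 0.23·3 + 0.22·3 + 0.23·2 = 2.67 bits/symbol.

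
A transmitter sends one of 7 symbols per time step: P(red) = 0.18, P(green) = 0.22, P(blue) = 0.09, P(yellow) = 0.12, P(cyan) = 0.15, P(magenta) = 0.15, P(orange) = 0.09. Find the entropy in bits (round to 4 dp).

2.7393 bits

H = −Σ pᵢ log₂ pᵢ.
−0.18·log₂(0.18) = 0.4453
−0.22·log₂(0.22) = 0.4806
−0.09·log₂(0.09) = 0.3127
−0.12·log₂(0.12) = 0.3671
−0.15·log₂(0.15) = 0.4105
−0.15·log₂(0.15) = 0.4105
−0.09·log₂(0.09) = 0.3127
Sum ≈ 2.7393 → 2.7393 bits.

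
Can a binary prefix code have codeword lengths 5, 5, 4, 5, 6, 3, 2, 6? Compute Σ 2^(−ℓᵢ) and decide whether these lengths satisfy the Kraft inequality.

With common denominator 2^6 = 64: Σ 2^(−ℓᵢ) = 2/64 + 2/64 + 4/64 + 2/64 + 1/64 + 8/64 + 16/64 + 1/64 = 36/64 = 0.5625.
Kraft's inequality requires Σ ≤ 1; here Σ = 0.5625 ≤ 1, so such a prefix code exists.

0.5625; yes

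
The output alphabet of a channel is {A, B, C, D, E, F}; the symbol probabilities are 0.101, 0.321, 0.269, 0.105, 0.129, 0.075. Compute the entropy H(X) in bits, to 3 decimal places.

2.373 bits

H = −Σ pᵢ log₂ pᵢ.
−0.101·log₂(0.101) = 0.3341
−0.321·log₂(0.321) = 0.5262
−0.269·log₂(0.269) = 0.5096
−0.105·log₂(0.105) = 0.3414
−0.129·log₂(0.129) = 0.3811
−0.075·log₂(0.075) = 0.2803
Sum ≈ 2.3727 → 2.373 bits.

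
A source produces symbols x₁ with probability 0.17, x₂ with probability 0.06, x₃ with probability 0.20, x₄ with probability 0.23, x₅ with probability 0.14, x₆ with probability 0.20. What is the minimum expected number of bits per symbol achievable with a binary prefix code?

2.57 bits/symbol

Repeatedly combine the two least-probable nodes; the expected code length is the sum of the merged weights.
merge 3/50 + 7/50 → 1/5
merge 17/100 + 1/5 → 37/100
merge 1/5 + 1/5 → 2/5
merge 23/100 + 37/100 → 3/5
merge 2/5 + 3/5 → 1
L = 1/5 + 37/100 + 2/5 + 3/5 + 1 = 257/100 = 2.57 bits/symbol.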